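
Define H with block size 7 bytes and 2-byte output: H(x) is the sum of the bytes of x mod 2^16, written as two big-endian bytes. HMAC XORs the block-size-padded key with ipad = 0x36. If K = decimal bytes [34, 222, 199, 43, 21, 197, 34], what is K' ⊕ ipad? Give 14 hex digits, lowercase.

14e8f11d23f314

Key decimal bytes [34, 222, 199, 43, 21, 197, 34] = 22 de c7 2b 15 c5 22 is exactly B = 7 bytes: K' = 22 de c7 2b 15 c5 22.
XOR each byte with 0x36: 22⊕36=14, de⊕36=e8, c7⊕36=f1, 2b⊕36=1d, 15⊕36=23, c5⊕36=f3, 22⊕36=14.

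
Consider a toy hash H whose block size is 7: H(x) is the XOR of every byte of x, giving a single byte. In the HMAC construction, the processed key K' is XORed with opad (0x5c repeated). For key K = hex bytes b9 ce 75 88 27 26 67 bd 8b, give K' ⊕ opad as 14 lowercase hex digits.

Key hex bytes b9 ce 75 88 27 26 67 bd 8b is 9 bytes > B = 7, so hash it first: H(key) = da, then zero-pad to 7 bytes: K' = da 00 00 00 00 00 00.
XOR each byte with 0x5c: da⊕5c=86, 00⊕5c=5c, 00⊕5c=5c, 00⊕5c=5c, 00⊕5c=5c, 00⊕5c=5c, 00⊕5c=5c.

865c5c5c5c5c5c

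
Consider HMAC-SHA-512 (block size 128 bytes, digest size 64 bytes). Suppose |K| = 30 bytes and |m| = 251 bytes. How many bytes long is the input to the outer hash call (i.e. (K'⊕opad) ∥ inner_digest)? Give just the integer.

Key is 30 ≤ 128 bytes, zero-padded: |K'| = 128.
Outer input = (K'⊕opad) ∥ H(inner) → 128 + 64 = 192 bytes.

192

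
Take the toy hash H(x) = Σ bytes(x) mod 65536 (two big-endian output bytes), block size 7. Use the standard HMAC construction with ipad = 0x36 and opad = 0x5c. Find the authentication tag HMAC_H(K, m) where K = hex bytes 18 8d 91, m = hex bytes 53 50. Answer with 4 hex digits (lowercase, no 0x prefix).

Key hex bytes 18 8d 91 is 3 bytes ≤ B = 7; zero-pad to 7 bytes: K' = 18 8d 91 00 00 00 00.
K' ⊕ ipad = 2e bb a7 36 36 36 36.  K' ⊕ opad = 44 d1 cd 5c 5c 5c 5c.
Inner input = (K'⊕ipad) ∥ m = 2e bb a7 36 36 36 36 ∥ 53 50.
Inner hash: sum = 46+187+167+54+54+54+54+83+80 = 779 → 03 0b.
Outer input = (K'⊕opad) ∥ inner = 44 d1 cd 5c 5c 5c 5c ∥ 03 0b.
Outer hash (tag): sum = 68+209+205+92+92+92+92+3+11 = 864 → 03 60.

0360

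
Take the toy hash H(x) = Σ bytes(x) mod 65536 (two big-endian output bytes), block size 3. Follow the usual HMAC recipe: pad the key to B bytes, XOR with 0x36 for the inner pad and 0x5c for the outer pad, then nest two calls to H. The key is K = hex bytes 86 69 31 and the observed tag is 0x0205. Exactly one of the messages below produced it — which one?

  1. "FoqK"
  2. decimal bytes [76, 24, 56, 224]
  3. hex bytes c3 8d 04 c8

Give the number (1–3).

1

Key hex bytes 86 69 31 is exactly B = 3 bytes: K' = 86 69 31.
K' ⊕ ipad = b0 5f 07; K' ⊕ opad = da 35 6d.
m1: inner = H(b0 5f 07 46 6f 71 4b) = 02 87; tag = H(da 35 6d 02 87) = 0205 ← matches
m2: inner = H(b0 5f 07 4c 18 38 e0) = 02 92; tag = H(da 35 6d 02 92) = 0210
m3: inner = H(b0 5f 07 c3 8d 04 c8) = 03 32; tag = H(da 35 6d 03 32) = 01b1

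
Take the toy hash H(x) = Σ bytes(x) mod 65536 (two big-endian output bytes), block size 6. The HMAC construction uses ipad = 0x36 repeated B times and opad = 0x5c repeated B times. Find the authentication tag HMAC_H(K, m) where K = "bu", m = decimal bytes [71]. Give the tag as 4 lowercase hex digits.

Key "bu" = 62 75 is 2 bytes ≤ B = 6; zero-pad to 6 bytes: K' = 62 75 00 00 00 00.
K' ⊕ ipad = 54 43 36 36 36 36.  K' ⊕ opad = 3e 29 5c 5c 5c 5c.
Inner input = (K'⊕ipad) ∥ m = 54 43 36 36 36 36 ∥ 47.
Inner hash: sum = 84+67+54+54+54+54+71 = 438 → 01 b6.
Outer input = (K'⊕opad) ∥ inner = 3e 29 5c 5c 5c 5c ∥ 01 b6.
Outer hash (tag): sum = 62+41+92+92+92+92+1+182 = 654 → 02 8e.

028e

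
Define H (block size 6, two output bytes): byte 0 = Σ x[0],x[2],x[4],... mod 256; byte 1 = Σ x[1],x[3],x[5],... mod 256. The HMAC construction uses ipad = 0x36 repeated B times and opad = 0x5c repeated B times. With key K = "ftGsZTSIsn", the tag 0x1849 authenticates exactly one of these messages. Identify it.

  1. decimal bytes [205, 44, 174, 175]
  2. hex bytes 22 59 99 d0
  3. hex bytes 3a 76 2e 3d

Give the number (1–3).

3

Key "ftGsZTSIsn" = 66 74 47 73 5a 54 53 49 73 6e is 10 bytes > B = 6, so hash it first: H(key) = cd f2, then zero-pad to 6 bytes: K' = cd f2 00 00 00 00.
K' ⊕ ipad = fb c4 36 36 36 36; K' ⊕ opad = 91 ae 5c 5c 5c 5c.
m1: inner = H(fb c4 36 36 36 36 cd 2c ae af) = e2 0b; tag = H(91 ae 5c 5c 5c 5c e2 0b) = 2b71
m2: inner = H(fb c4 36 36 36 36 22 59 99 d0) = 22 59; tag = H(91 ae 5c 5c 5c 5c 22 59) = 6bbf
m3: inner = H(fb c4 36 36 36 36 3a 76 2e 3d) = cf e3; tag = H(91 ae 5c 5c 5c 5c cf e3) = 1849 ← matches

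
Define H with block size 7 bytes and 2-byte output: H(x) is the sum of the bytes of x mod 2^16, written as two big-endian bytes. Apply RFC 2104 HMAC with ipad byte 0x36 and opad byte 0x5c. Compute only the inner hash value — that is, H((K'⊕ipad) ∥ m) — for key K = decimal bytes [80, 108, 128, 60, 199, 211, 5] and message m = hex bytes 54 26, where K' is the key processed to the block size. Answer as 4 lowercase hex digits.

0403

Key decimal bytes [80, 108, 128, 60, 199, 211, 5] = 50 6c 80 3c c7 d3 05 is exactly B = 7 bytes: K' = 50 6c 80 3c c7 d3 05.
K' ⊕ ipad = 66 5a b6 0a f1 e5 33.
Inner input = 66 5a b6 0a f1 e5 33 ∥ 54 26.
Inner hash: sum = 102+90+182+10+241+229+51+84+38 = 1027 → 04 03.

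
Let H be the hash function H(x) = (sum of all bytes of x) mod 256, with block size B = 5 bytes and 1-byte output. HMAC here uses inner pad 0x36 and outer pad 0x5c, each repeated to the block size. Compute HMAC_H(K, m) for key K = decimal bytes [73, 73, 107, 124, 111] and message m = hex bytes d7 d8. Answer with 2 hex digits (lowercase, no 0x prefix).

Key decimal bytes [73, 73, 107, 124, 111] = 49 49 6b 7c 6f is exactly B = 5 bytes: K' = 49 49 6b 7c 6f.
K' ⊕ ipad = 7f 7f 5d 4a 59.  K' ⊕ opad = 15 15 37 20 33.
Inner input = (K'⊕ipad) ∥ m = 7f 7f 5d 4a 59 ∥ d7 d8.
Inner hash: sum = 127+127+93+74+89+215+216 = 941; mod 256 = 173 → ad.
Outer input = (K'⊕opad) ∥ inner = 15 15 37 20 33 ∥ ad.
Outer hash (tag): sum = 21+21+55+32+51+173 = 353; mod 256 = 97 → 61.

61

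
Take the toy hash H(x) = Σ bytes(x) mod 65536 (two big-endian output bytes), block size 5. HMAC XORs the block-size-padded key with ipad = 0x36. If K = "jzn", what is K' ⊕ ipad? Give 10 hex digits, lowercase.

5c4c583636

Key "jzn" = 6a 7a 6e is 3 bytes ≤ B = 5; zero-pad to 5 bytes: K' = 6a 7a 6e 00 00.
XOR each byte with 0x36: 6a⊕36=5c, 7a⊕36=4c, 6e⊕36=58, 00⊕36=36, 00⊕36=36.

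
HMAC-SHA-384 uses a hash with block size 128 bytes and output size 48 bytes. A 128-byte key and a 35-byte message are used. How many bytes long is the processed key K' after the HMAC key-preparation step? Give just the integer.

Key is 128 ≤ 128 bytes, zero-padded: |K'| = 128.

128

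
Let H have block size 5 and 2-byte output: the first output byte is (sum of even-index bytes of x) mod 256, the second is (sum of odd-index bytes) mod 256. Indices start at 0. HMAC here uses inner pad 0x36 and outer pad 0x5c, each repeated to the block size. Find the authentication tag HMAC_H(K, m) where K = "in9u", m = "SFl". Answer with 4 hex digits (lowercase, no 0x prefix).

5045

Key "in9u" = 69 6e 39 75 is 4 bytes ≤ B = 5; zero-pad to 5 bytes: K' = 69 6e 39 75 00.
K' ⊕ ipad = 5f 58 0f 43 36.  K' ⊕ opad = 35 32 65 29 5c.
Inner input = (K'⊕ipad) ∥ m = 5f 58 0f 43 36 ∥ 53 46 6c.
Inner hash: even-index sum = 234 mod 256 = 234; odd-index sum = 346 mod 256 = 90 → ea 5a.
Outer input = (K'⊕opad) ∥ inner = 35 32 65 29 5c ∥ ea 5a.
Outer hash (tag): even-index sum = 336 mod 256 = 80; odd-index sum = 325 mod 256 = 69 → 50 45.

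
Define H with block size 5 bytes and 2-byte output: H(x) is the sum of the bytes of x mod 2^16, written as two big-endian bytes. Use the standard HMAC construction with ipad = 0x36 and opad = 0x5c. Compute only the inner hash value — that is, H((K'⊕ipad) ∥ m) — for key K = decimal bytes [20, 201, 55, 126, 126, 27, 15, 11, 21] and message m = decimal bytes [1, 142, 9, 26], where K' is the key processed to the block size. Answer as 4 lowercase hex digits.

Key decimal bytes [20, 201, 55, 126, 126, 27, 15, 11, 21] = 14 c9 37 7e 7e 1b 0f 0b 15 is 9 bytes > B = 5, so hash it first: H(key) = 02 5a, then zero-pad to 5 bytes: K' = 02 5a 00 00 00.
K' ⊕ ipad = 34 6c 36 36 36.
Inner input = 34 6c 36 36 36 ∥ 01 8e 09 1a.
Inner hash: sum = 52+108+54+54+54+1+142+9+26 = 500 → 01 f4.

01f4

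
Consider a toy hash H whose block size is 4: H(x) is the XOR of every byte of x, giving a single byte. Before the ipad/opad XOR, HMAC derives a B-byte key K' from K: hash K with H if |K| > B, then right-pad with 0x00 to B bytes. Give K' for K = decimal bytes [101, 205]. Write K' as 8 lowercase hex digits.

65cd0000

Key decimal bytes [101, 205] = 65 cd is 2 bytes ≤ B = 4; zero-pad to 4 bytes: K' = 65 cd 00 00.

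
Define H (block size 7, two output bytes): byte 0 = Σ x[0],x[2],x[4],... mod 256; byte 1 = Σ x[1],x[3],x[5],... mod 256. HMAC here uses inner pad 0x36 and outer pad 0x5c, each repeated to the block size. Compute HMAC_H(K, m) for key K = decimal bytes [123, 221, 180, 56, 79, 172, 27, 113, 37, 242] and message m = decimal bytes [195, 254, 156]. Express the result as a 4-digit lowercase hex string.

d358

Key decimal bytes [123, 221, 180, 56, 79, 172, 27, 113, 37, 242] = 7b dd b4 38 4f ac 1b 71 25 f2 is 10 bytes > B = 7, so hash it first: H(key) = be 24, then zero-pad to 7 bytes: K' = be 24 00 00 00 00 00.
K' ⊕ ipad = 88 12 36 36 36 36 36.  K' ⊕ opad = e2 78 5c 5c 5c 5c 5c.
Inner input = (K'⊕ipad) ∥ m = 88 12 36 36 36 36 36 ∥ c3 fe 9c.
Inner hash: even-index sum = 552 mod 256 = 40; odd-index sum = 477 mod 256 = 221 → 28 dd.
Outer input = (K'⊕opad) ∥ inner = e2 78 5c 5c 5c 5c 5c ∥ 28 dd.
Outer hash (tag): even-index sum = 723 mod 256 = 211; odd-index sum = 344 mod 256 = 88 → d3 58.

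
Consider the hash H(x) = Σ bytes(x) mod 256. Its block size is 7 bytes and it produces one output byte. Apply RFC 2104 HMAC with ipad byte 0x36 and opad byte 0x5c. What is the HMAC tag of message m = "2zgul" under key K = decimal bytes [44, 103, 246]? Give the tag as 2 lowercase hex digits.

Key decimal bytes [44, 103, 246] = 2c 67 f6 is 3 bytes ≤ B = 7; zero-pad to 7 bytes: K' = 2c 67 f6 00 00 00 00.
K' ⊕ ipad = 1a 51 c0 36 36 36 36.  K' ⊕ opad = 70 3b aa 5c 5c 5c 5c.
Inner input = (K'⊕ipad) ∥ m = 1a 51 c0 36 36 36 36 ∥ 32 7a 67 75 6c.
Inner hash: sum = 26+81+192+54+54+54+54+50+122+103+117+108 = 1015; mod 256 = 247 → f7.
Outer input = (K'⊕opad) ∥ inner = 70 3b aa 5c 5c 5c 5c ∥ f7.
Outer hash (tag): sum = 112+59+170+92+92+92+92+247 = 956; mod 256 = 188 → bc.

bc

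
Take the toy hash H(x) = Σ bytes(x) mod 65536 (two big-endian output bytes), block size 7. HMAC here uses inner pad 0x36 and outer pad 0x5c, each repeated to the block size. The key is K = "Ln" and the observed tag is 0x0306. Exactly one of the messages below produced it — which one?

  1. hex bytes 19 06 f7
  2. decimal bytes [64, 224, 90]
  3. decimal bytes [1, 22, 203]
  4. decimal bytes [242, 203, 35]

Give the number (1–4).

Key "Ln" = 4c 6e is 2 bytes ≤ B = 7; zero-pad to 7 bytes: K' = 4c 6e 00 00 00 00 00.
K' ⊕ ipad = 7a 58 36 36 36 36 36; K' ⊕ opad = 10 32 5c 5c 5c 5c 5c.
m1: inner = H(7a 58 36 36 36 36 36 19 06 f7) = 02 f6; tag = H(10 32 5c 5c 5c 5c 5c 02 f6) = 0306 ← matches
m2: inner = H(7a 58 36 36 36 36 36 40 e0 5a) = 03 5a; tag = H(10 32 5c 5c 5c 5c 5c 03 5a) = 026b
m3: inner = H(7a 58 36 36 36 36 36 01 16 cb) = 02 c2; tag = H(10 32 5c 5c 5c 5c 5c 02 c2) = 02d2
m4: inner = H(7a 58 36 36 36 36 36 f2 cb 23) = 03 c0; tag = H(10 32 5c 5c 5c 5c 5c 03 c0) = 02d1

1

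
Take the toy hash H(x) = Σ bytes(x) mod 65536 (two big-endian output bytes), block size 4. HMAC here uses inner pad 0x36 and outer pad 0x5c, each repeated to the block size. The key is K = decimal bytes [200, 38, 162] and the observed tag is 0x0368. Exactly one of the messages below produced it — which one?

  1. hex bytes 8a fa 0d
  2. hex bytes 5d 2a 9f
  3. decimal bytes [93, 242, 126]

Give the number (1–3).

Key decimal bytes [200, 38, 162] = c8 26 a2 is 3 bytes ≤ B = 4; zero-pad to 4 bytes: K' = c8 26 a2 00.
K' ⊕ ipad = fe 10 94 36; K' ⊕ opad = 94 7a fe 5c.
m1: inner = H(fe 10 94 36 8a fa 0d) = 03 69; tag = H(94 7a fe 5c 03 69) = 02d4
m2: inner = H(fe 10 94 36 5d 2a 9f) = 02 fe; tag = H(94 7a fe 5c 02 fe) = 0368 ← matches
m3: inner = H(fe 10 94 36 5d f2 7e) = 03 a5; tag = H(94 7a fe 5c 03 a5) = 0310

2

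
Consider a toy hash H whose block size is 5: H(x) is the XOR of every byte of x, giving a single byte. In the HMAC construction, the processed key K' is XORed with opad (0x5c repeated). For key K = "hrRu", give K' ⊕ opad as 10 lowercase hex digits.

342e0e295c

Key "hrRu" = 68 72 52 75 is 4 bytes ≤ B = 5; zero-pad to 5 bytes: K' = 68 72 52 75 00.
XOR each byte with 0x5c: 68⊕5c=34, 72⊕5c=2e, 52⊕5c=0e, 75⊕5c=29, 00⊕5c=5c.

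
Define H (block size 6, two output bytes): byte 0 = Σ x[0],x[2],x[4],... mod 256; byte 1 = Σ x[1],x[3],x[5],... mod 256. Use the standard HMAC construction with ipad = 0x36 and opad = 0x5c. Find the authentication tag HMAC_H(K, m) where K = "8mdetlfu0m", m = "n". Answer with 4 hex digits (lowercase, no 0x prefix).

1cb6

Key "8mdetlfu0m" = 38 6d 64 65 74 6c 66 75 30 6d is 10 bytes > B = 6, so hash it first: H(key) = a6 20, then zero-pad to 6 bytes: K' = a6 20 00 00 00 00.
K' ⊕ ipad = 90 16 36 36 36 36.  K' ⊕ opad = fa 7c 5c 5c 5c 5c.
Inner input = (K'⊕ipad) ∥ m = 90 16 36 36 36 36 ∥ 6e.
Inner hash: even-index sum = 362 mod 256 = 106; odd-index sum = 130 mod 256 = 130 → 6a 82.
Outer input = (K'⊕opad) ∥ inner = fa 7c 5c 5c 5c 5c ∥ 6a 82.
Outer hash (tag): even-index sum = 540 mod 256 = 28; odd-index sum = 438 mod 256 = 182 → 1c b6.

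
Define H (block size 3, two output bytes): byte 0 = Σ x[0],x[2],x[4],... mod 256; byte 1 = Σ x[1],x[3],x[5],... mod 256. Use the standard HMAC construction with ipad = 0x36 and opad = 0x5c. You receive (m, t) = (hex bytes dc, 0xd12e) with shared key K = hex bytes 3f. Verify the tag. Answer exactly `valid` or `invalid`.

invalid

Key hex bytes 3f is 1 byte ≤ B = 3; zero-pad to 3 bytes: K' = 3f 00 00.
K' ⊕ ipad = 09 36 36; K' ⊕ opad = 63 5c 5c.
Inner hash: even-index sum = 63 mod 256 = 63; odd-index sum = 274 mod 256 = 18 → 3f 12.
Outer hash (recomputed tag): even-index sum = 209 mod 256 = 209; odd-index sum = 155 mod 256 = 155 → d1 9b.
Recomputed tag = d19b; claimed = d12e → mismatch.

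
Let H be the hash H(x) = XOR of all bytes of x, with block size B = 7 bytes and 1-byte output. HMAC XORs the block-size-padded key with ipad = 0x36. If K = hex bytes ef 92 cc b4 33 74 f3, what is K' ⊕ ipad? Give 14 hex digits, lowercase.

d9a4fa820542c5

Key hex bytes ef 92 cc b4 33 74 f3 is exactly B = 7 bytes: K' = ef 92 cc b4 33 74 f3.
XOR each byte with 0x36: ef⊕36=d9, 92⊕36=a4, cc⊕36=fa, b4⊕36=82, 33⊕36=05, 74⊕36=42, f3⊕36=c5.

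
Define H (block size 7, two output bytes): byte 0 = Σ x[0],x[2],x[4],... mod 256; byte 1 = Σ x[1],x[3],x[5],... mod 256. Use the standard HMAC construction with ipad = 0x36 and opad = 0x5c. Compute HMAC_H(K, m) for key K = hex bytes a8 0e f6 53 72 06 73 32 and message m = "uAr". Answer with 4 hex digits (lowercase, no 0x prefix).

Key hex bytes a8 0e f6 53 72 06 73 32 is 8 bytes > B = 7, so hash it first: H(key) = 83 99, then zero-pad to 7 bytes: K' = 83 99 00 00 00 00 00.
K' ⊕ ipad = b5 af 36 36 36 36 36.  K' ⊕ opad = df c5 5c 5c 5c 5c 5c.
Inner input = (K'⊕ipad) ∥ m = b5 af 36 36 36 36 36 ∥ 75 41 72.
Inner hash: even-index sum = 408 mod 256 = 152; odd-index sum = 514 mod 256 = 2 → 98 02.
Outer input = (K'⊕opad) ∥ inner = df c5 5c 5c 5c 5c 5c ∥ 98 02.
Outer hash (tag): even-index sum = 501 mod 256 = 245; odd-index sum = 533 mod 256 = 21 → f5 15.

f515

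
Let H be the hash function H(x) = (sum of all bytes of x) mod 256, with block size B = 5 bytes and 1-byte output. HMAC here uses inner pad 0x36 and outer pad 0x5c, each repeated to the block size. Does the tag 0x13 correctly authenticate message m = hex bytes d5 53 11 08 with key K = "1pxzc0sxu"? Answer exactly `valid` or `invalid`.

Key "1pxzc0sxu" = 31 70 78 7a 63 30 73 78 75 is 9 bytes > B = 5, so hash it first: H(key) = 86, then zero-pad to 5 bytes: K' = 86 00 00 00 00.
K' ⊕ ipad = b0 36 36 36 36; K' ⊕ opad = da 5c 5c 5c 5c.
Inner hash: sum = 176+54+54+54+54+213+83+17+8 = 713; mod 256 = 201 → c9.
Outer hash (recomputed tag): sum = 218+92+92+92+92+201 = 787; mod 256 = 19 → 13.
Recomputed tag = 13; claimed = 13 → match.

valid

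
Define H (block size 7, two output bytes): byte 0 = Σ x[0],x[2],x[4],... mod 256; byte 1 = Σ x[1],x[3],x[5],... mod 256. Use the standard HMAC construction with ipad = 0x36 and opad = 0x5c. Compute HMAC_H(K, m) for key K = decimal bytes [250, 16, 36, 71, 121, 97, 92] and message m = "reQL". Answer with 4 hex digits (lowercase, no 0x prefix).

Key decimal bytes [250, 16, 36, 71, 121, 97, 92] = fa 10 24 47 79 61 5c is exactly B = 7 bytes: K' = fa 10 24 47 79 61 5c.
K' ⊕ ipad = cc 26 12 71 4f 57 6a.  K' ⊕ opad = a6 4c 78 1b 25 3d 00.
Inner input = (K'⊕ipad) ∥ m = cc 26 12 71 4f 57 6a ∥ 72 65 51 4c.
Inner hash: even-index sum = 584 mod 256 = 72; odd-index sum = 433 mod 256 = 177 → 48 b1.
Outer input = (K'⊕opad) ∥ inner = a6 4c 78 1b 25 3d 00 ∥ 48 b1.
Outer hash (tag): even-index sum = 500 mod 256 = 244; odd-index sum = 236 mod 256 = 236 → f4 ec.

f4ec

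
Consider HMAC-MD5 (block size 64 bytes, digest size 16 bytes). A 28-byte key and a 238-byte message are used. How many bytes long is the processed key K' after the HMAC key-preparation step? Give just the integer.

Key is 28 ≤ 64 bytes, zero-padded: |K'| = 64.

64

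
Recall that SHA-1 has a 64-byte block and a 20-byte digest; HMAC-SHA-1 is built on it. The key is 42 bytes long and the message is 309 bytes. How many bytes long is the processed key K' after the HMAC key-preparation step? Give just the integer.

64

Key is 42 ≤ 64 bytes, zero-padded: |K'| = 64.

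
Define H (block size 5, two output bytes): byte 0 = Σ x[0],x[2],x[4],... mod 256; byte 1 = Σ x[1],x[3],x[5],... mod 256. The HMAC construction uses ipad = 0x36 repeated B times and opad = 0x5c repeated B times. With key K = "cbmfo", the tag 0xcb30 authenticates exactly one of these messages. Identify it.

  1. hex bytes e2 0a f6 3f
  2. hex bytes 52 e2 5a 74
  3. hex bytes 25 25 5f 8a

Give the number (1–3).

Key "cbmfo" = 63 62 6d 66 6f is exactly B = 5 bytes: K' = 63 62 6d 66 6f.
K' ⊕ ipad = 55 54 5b 50 59; K' ⊕ opad = 3f 3e 31 3a 33.
m1: inner = H(55 54 5b 50 59 e2 0a f6 3f) = 52 7c; tag = H(3f 3e 31 3a 33 52 7c) = 1fca
m2: inner = H(55 54 5b 50 59 52 e2 5a 74) = 5f 50; tag = H(3f 3e 31 3a 33 5f 50) = f3d7
m3: inner = H(55 54 5b 50 59 25 25 5f 8a) = b8 28; tag = H(3f 3e 31 3a 33 b8 28) = cb30 ← matches

3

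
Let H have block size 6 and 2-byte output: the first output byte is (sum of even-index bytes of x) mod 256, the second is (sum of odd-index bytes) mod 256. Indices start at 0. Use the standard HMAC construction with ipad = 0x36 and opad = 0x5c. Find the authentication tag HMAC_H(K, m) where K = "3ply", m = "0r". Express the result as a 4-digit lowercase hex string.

Key "3ply" = 33 70 6c 79 is 4 bytes ≤ B = 6; zero-pad to 6 bytes: K' = 33 70 6c 79 00 00.
K' ⊕ ipad = 05 46 5a 4f 36 36.  K' ⊕ opad = 6f 2c 30 25 5c 5c.
Inner input = (K'⊕ipad) ∥ m = 05 46 5a 4f 36 36 ∥ 30 72.
Inner hash: even-index sum = 197 mod 256 = 197; odd-index sum = 317 mod 256 = 61 → c5 3d.
Outer input = (K'⊕opad) ∥ inner = 6f 2c 30 25 5c 5c ∥ c5 3d.
Outer hash (tag): even-index sum = 448 mod 256 = 192; odd-index sum = 234 mod 256 = 234 → c0 ea.

c0ea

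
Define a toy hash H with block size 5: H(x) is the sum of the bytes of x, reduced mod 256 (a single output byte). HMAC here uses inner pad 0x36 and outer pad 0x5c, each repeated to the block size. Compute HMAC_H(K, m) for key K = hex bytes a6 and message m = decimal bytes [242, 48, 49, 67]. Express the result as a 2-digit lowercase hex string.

Key hex bytes a6 is 1 byte ≤ B = 5; zero-pad to 5 bytes: K' = a6 00 00 00 00.
K' ⊕ ipad = 90 36 36 36 36.  K' ⊕ opad = fa 5c 5c 5c 5c.
Inner input = (K'⊕ipad) ∥ m = 90 36 36 36 36 ∥ f2 30 31 43.
Inner hash: sum = 144+54+54+54+54+242+48+49+67 = 766; mod 256 = 254 → fe.
Outer input = (K'⊕opad) ∥ inner = fa 5c 5c 5c 5c ∥ fe.
Outer hash (tag): sum = 250+92+92+92+92+254 = 872; mod 256 = 104 → 68.

68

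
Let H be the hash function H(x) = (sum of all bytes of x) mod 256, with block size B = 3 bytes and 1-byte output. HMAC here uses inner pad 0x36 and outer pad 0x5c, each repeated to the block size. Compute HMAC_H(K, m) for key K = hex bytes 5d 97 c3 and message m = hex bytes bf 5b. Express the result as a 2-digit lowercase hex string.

86

Key hex bytes 5d 97 c3 is exactly B = 3 bytes: K' = 5d 97 c3.
K' ⊕ ipad = 6b a1 f5.  K' ⊕ opad = 01 cb 9f.
Inner input = (K'⊕ipad) ∥ m = 6b a1 f5 ∥ bf 5b.
Inner hash: sum = 107+161+245+191+91 = 795; mod 256 = 27 → 1b.
Outer input = (K'⊕opad) ∥ inner = 01 cb 9f ∥ 1b.
Outer hash (tag): sum = 1+203+159+27 = 390; mod 256 = 134 → 86.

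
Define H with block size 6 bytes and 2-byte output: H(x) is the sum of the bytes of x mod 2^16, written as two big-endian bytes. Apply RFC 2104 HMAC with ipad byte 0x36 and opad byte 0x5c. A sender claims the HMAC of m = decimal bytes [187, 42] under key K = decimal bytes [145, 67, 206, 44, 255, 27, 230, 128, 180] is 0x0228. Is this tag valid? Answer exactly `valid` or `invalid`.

invalid

Key decimal bytes [145, 67, 206, 44, 255, 27, 230, 128, 180] = 91 43 ce 2c ff 1b e6 80 b4 is 9 bytes > B = 6, so hash it first: H(key) = 05 02, then zero-pad to 6 bytes: K' = 05 02 00 00 00 00.
K' ⊕ ipad = 33 34 36 36 36 36; K' ⊕ opad = 59 5e 5c 5c 5c 5c.
Inner hash: sum = 51+52+54+54+54+54+187+42 = 548 → 02 24.
Outer hash (recomputed tag): sum = 89+94+92+92+92+92+2+36 = 589 → 02 4d.
Recomputed tag = 024d; claimed = 0228 → mismatch.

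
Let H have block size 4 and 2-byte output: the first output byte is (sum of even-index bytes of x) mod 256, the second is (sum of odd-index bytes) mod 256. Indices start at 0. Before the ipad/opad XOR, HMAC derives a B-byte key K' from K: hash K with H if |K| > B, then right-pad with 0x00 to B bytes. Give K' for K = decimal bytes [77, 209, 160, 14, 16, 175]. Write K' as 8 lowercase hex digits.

fd8e0000

|K| = 6 > B = 4, so first hash the key.
H(K): even-index sum = 253 mod 256 = 253; odd-index sum = 398 mod 256 = 142 → fd 8e.
Zero-pad H(K) = fd 8e to 4 bytes: K' = fd 8e 00 00.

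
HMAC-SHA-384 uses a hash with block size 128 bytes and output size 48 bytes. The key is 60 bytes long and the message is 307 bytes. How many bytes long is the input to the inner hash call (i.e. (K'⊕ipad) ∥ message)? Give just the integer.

435

Key is 60 ≤ 128 bytes, zero-padded: |K'| = 128.
Inner input = (K'⊕ipad) ∥ m → 128 + 307 = 435 bytes.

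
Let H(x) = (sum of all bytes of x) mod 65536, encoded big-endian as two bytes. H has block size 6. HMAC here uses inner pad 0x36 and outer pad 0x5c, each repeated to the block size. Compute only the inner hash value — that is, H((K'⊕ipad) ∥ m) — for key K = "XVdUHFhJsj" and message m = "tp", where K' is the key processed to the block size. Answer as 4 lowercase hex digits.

Key "XVdUHFhJsj" = 58 56 64 55 48 46 68 4a 73 6a is 10 bytes > B = 6, so hash it first: H(key) = 03 84, then zero-pad to 6 bytes: K' = 03 84 00 00 00 00.
K' ⊕ ipad = 35 b2 36 36 36 36.
Inner input = 35 b2 36 36 36 36 ∥ 74 70.
Inner hash: sum = 53+178+54+54+54+54+116+112 = 675 → 02 a3.

02a3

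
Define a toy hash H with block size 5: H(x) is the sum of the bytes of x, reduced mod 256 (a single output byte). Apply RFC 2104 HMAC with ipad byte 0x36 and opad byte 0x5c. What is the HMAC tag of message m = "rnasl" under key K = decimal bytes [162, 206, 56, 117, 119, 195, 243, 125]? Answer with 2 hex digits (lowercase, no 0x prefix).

Key decimal bytes [162, 206, 56, 117, 119, 195, 243, 125] = a2 ce 38 75 77 c3 f3 7d is 8 bytes > B = 5, so hash it first: H(key) = c7, then zero-pad to 5 bytes: K' = c7 00 00 00 00.
K' ⊕ ipad = f1 36 36 36 36.  K' ⊕ opad = 9b 5c 5c 5c 5c.
Inner input = (K'⊕ipad) ∥ m = f1 36 36 36 36 ∥ 72 6e 61 73 6c.
Inner hash: sum = 241+54+54+54+54+114+110+97+115+108 = 1001; mod 256 = 233 → e9.
Outer input = (K'⊕opad) ∥ inner = 9b 5c 5c 5c 5c ∥ e9.
Outer hash (tag): sum = 155+92+92+92+92+233 = 756; mod 256 = 244 → f4.

f4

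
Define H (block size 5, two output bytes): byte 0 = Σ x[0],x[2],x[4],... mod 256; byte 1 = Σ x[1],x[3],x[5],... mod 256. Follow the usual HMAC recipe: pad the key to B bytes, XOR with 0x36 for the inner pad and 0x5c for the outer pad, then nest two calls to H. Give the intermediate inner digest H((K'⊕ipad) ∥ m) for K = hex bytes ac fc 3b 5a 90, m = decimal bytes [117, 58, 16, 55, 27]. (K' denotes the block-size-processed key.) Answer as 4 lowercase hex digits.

Key hex bytes ac fc 3b 5a 90 is exactly B = 5 bytes: K' = ac fc 3b 5a 90.
K' ⊕ ipad = 9a ca 0d 6c a6.
Inner input = 9a ca 0d 6c a6 ∥ 75 3a 10 37 1b.
Inner hash: even-index sum = 446 mod 256 = 190; odd-index sum = 470 mod 256 = 214 → be d6.

bed6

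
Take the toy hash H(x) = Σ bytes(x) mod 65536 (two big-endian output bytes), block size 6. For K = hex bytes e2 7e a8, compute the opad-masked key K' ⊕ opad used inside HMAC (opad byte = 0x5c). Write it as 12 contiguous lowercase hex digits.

be22f45c5c5c

Key hex bytes e2 7e a8 is 3 bytes ≤ B = 6; zero-pad to 6 bytes: K' = e2 7e a8 00 00 00.
XOR each byte with 0x5c: e2⊕5c=be, 7e⊕5c=22, a8⊕5c=f4, 00⊕5c=5c, 00⊕5c=5c, 00⊕5c=5c.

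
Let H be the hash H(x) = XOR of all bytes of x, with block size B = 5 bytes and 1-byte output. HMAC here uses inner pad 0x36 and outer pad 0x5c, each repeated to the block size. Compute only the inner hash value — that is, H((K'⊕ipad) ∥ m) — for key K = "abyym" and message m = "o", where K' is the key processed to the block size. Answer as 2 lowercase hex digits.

37

Key "abyym" = 61 62 79 79 6d is exactly B = 5 bytes: K' = 61 62 79 79 6d.
K' ⊕ ipad = 57 54 4f 4f 5b.
Inner input = 57 54 4f 4f 5b ∥ 6f.
Inner hash: XOR 57⊕54⊕4f⊕4f⊕5b⊕6f = 37.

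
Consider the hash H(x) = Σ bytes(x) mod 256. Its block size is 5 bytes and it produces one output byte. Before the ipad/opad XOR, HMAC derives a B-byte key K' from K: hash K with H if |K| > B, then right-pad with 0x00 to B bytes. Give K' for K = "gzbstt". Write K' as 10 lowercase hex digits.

9e00000000

|K| = 6 > B = 5, so first hash the key.
H(K): sum = 103+122+98+115+116+116 = 670; mod 256 = 158 → 9e.
Zero-pad H(K) = 9e to 5 bytes: K' = 9e 00 00 00 00.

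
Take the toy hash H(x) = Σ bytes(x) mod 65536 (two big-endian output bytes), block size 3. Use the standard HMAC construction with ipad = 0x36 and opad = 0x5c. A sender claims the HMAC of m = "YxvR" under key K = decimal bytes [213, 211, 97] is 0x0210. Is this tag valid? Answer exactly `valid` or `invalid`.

valid

Key decimal bytes [213, 211, 97] = d5 d3 61 is exactly B = 3 bytes: K' = d5 d3 61.
K' ⊕ ipad = e3 e5 57; K' ⊕ opad = 89 8f 3d.
Inner hash: sum = 227+229+87+89+120+118+82 = 952 → 03 b8.
Outer hash (recomputed tag): sum = 137+143+61+3+184 = 528 → 02 10.
Recomputed tag = 0210; claimed = 0210 → match.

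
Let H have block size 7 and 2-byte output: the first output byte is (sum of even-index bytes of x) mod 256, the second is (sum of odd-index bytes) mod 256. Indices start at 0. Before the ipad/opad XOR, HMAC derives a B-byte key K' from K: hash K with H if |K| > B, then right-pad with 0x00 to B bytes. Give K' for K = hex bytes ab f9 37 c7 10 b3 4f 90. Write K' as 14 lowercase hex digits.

|K| = 8 > B = 7, so first hash the key.
H(K): even-index sum = 321 mod 256 = 65; odd-index sum = 771 mod 256 = 3 → 41 03.
Zero-pad H(K) = 41 03 to 7 bytes: K' = 41 03 00 00 00 00 00.

41030000000000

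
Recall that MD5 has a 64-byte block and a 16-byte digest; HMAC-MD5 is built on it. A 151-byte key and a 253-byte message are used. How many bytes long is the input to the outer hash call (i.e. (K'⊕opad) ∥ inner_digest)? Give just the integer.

Key is 151 > 64 bytes, so it is hashed to 16 bytes then zero-padded to 64: |K'| = 64.
Outer input = (K'⊕opad) ∥ H(inner) → 64 + 16 = 80 bytes.

80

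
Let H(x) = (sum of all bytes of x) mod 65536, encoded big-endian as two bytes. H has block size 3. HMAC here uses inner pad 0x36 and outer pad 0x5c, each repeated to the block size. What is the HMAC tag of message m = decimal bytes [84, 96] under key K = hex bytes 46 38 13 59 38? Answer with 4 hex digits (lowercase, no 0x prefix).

016d

Key hex bytes 46 38 13 59 38 is 5 bytes > B = 3, so hash it first: H(key) = 01 22, then zero-pad to 3 bytes: K' = 01 22 00.
K' ⊕ ipad = 37 14 36.  K' ⊕ opad = 5d 7e 5c.
Inner input = (K'⊕ipad) ∥ m = 37 14 36 ∥ 54 60.
Inner hash: sum = 55+20+54+84+96 = 309 → 01 35.
Outer input = (K'⊕opad) ∥ inner = 5d 7e 5c ∥ 01 35.
Outer hash (tag): sum = 93+126+92+1+53 = 365 → 01 6d.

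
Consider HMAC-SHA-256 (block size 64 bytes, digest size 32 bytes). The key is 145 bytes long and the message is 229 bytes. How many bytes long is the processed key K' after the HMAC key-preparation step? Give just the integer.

64

Key is 145 > 64 bytes, so it is hashed to 32 bytes then zero-padded to 64: |K'| = 64.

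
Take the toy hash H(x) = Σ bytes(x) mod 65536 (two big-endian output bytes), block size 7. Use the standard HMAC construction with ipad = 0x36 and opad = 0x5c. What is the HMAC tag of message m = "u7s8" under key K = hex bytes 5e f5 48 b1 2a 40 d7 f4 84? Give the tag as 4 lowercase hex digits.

Key hex bytes 5e f5 48 b1 2a 40 d7 f4 84 is 9 bytes > B = 7, so hash it first: H(key) = 05 05, then zero-pad to 7 bytes: K' = 05 05 00 00 00 00 00.
K' ⊕ ipad = 33 33 36 36 36 36 36.  K' ⊕ opad = 59 59 5c 5c 5c 5c 5c.
Inner input = (K'⊕ipad) ∥ m = 33 33 36 36 36 36 36 ∥ 75 37 73 38.
Inner hash: sum = 51+51+54+54+54+54+54+117+55+115+56 = 715 → 02 cb.
Outer input = (K'⊕opad) ∥ inner = 59 59 5c 5c 5c 5c 5c ∥ 02 cb.
Outer hash (tag): sum = 89+89+92+92+92+92+92+2+203 = 843 → 03 4b.

034b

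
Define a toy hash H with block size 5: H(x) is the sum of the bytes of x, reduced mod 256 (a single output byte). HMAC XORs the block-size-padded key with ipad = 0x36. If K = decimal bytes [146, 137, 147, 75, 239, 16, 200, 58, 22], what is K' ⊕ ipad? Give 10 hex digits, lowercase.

2636363636

Key decimal bytes [146, 137, 147, 75, 239, 16, 200, 58, 22] = 92 89 93 4b ef 10 c8 3a 16 is 9 bytes > B = 5, so hash it first: H(key) = 10, then zero-pad to 5 bytes: K' = 10 00 00 00 00.
XOR each byte with 0x36: 10⊕36=26, 00⊕36=36, 00⊕36=36, 00⊕36=36, 00⊕36=36.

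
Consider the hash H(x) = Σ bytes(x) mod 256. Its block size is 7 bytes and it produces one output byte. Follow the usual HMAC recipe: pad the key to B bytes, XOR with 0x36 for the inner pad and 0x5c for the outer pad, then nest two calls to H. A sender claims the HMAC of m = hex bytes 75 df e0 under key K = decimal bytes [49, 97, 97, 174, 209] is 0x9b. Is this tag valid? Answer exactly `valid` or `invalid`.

Key decimal bytes [49, 97, 97, 174, 209] = 31 61 61 ae d1 is 5 bytes ≤ B = 7; zero-pad to 7 bytes: K' = 31 61 61 ae d1 00 00.
K' ⊕ ipad = 07 57 57 98 e7 36 36; K' ⊕ opad = 6d 3d 3d f2 8d 5c 5c.
Inner hash: sum = 7+87+87+152+231+54+54+117+223+224 = 1236; mod 256 = 212 → d4.
Outer hash (recomputed tag): sum = 109+61+61+242+141+92+92+212 = 1010; mod 256 = 242 → f2.
Recomputed tag = f2; claimed = 9b → mismatch.

invalid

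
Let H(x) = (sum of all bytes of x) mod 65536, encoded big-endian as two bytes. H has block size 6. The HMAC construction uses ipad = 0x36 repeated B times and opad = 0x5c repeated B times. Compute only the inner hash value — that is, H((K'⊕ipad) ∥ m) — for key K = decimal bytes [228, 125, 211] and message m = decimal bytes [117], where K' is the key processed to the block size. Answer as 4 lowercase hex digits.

0319

Key decimal bytes [228, 125, 211] = e4 7d d3 is 3 bytes ≤ B = 6; zero-pad to 6 bytes: K' = e4 7d d3 00 00 00.
K' ⊕ ipad = d2 4b e5 36 36 36.
Inner input = d2 4b e5 36 36 36 ∥ 75.
Inner hash: sum = 210+75+229+54+54+54+117 = 793 → 03 19.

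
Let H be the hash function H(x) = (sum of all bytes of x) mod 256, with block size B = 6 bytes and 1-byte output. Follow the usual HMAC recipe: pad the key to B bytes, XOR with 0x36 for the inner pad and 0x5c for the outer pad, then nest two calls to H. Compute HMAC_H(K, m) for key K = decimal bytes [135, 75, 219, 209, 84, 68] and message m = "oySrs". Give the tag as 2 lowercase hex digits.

Key decimal bytes [135, 75, 219, 209, 84, 68] = 87 4b db d1 54 44 is exactly B = 6 bytes: K' = 87 4b db d1 54 44.
K' ⊕ ipad = b1 7d ed e7 62 72.  K' ⊕ opad = db 17 87 8d 08 18.
Inner input = (K'⊕ipad) ∥ m = b1 7d ed e7 62 72 ∥ 6f 79 53 72 73.
Inner hash: sum = 177+125+237+231+98+114+111+121+83+114+115 = 1526; mod 256 = 246 → f6.
Outer input = (K'⊕opad) ∥ inner = db 17 87 8d 08 18 ∥ f6.
Outer hash (tag): sum = 219+23+135+141+8+24+246 = 796; mod 256 = 28 → 1c.

1c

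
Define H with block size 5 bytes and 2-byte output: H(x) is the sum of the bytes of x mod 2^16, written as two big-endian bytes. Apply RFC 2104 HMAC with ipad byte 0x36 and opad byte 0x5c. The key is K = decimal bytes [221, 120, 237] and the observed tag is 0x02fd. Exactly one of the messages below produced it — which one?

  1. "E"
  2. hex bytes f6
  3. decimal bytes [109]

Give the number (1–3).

Key decimal bytes [221, 120, 237] = dd 78 ed is 3 bytes ≤ B = 5; zero-pad to 5 bytes: K' = dd 78 ed 00 00.
K' ⊕ ipad = eb 4e db 36 36; K' ⊕ opad = 81 24 b1 5c 5c.
m1: inner = H(eb 4e db 36 36 45) = 02 c5; tag = H(81 24 b1 5c 5c 02 c5) = 02d5
m2: inner = H(eb 4e db 36 36 f6) = 03 76; tag = H(81 24 b1 5c 5c 03 76) = 0287
m3: inner = H(eb 4e db 36 36 6d) = 02 ed; tag = H(81 24 b1 5c 5c 02 ed) = 02fd ← matches

3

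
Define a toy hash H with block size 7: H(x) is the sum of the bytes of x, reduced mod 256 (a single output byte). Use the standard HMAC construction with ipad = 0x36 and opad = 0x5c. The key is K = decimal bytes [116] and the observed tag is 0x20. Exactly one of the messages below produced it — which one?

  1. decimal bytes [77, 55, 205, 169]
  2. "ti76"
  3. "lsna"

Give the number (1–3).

2

Key decimal bytes [116] = 74 is 1 byte ≤ B = 7; zero-pad to 7 bytes: K' = 74 00 00 00 00 00 00.
K' ⊕ ipad = 42 36 36 36 36 36 36; K' ⊕ opad = 28 5c 5c 5c 5c 5c 5c.
m1: inner = H(42 36 36 36 36 36 36 4d 37 cd a9) = 80; tag = H(28 5c 5c 5c 5c 5c 5c 80) = d0
m2: inner = H(42 36 36 36 36 36 36 74 69 37 36) = d0; tag = H(28 5c 5c 5c 5c 5c 5c d0) = 20 ← matches
m3: inner = H(42 36 36 36 36 36 36 6c 73 6e 61) = 34; tag = H(28 5c 5c 5c 5c 5c 5c 34) = 84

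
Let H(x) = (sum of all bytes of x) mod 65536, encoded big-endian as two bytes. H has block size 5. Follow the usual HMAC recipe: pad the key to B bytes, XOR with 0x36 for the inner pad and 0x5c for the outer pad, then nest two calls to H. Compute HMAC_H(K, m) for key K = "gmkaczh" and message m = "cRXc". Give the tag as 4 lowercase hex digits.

0247

Key "gmkaczh" = 67 6d 6b 61 63 7a 68 is 7 bytes > B = 5, so hash it first: H(key) = 02 e5, then zero-pad to 5 bytes: K' = 02 e5 00 00 00.
K' ⊕ ipad = 34 d3 36 36 36.  K' ⊕ opad = 5e b9 5c 5c 5c.
Inner input = (K'⊕ipad) ∥ m = 34 d3 36 36 36 ∥ 63 52 58 63.
Inner hash: sum = 52+211+54+54+54+99+82+88+99 = 793 → 03 19.
Outer input = (K'⊕opad) ∥ inner = 5e b9 5c 5c 5c ∥ 03 19.
Outer hash (tag): sum = 94+185+92+92+92+3+25 = 583 → 02 47.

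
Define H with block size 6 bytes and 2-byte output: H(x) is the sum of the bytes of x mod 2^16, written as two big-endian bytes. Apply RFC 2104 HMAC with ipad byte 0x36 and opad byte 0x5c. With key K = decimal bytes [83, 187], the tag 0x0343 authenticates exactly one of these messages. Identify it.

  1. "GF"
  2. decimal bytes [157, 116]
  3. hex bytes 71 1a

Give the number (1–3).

Key decimal bytes [83, 187] = 53 bb is 2 bytes ≤ B = 6; zero-pad to 6 bytes: K' = 53 bb 00 00 00 00.
K' ⊕ ipad = 65 8d 36 36 36 36; K' ⊕ opad = 0f e7 5c 5c 5c 5c.
m1: inner = H(65 8d 36 36 36 36 47 46) = 02 57; tag = H(0f e7 5c 5c 5c 5c 02 57) = 02bf
m2: inner = H(65 8d 36 36 36 36 9d 74) = 02 db; tag = H(0f e7 5c 5c 5c 5c 02 db) = 0343 ← matches
m3: inner = H(65 8d 36 36 36 36 71 1a) = 02 55; tag = H(0f e7 5c 5c 5c 5c 02 55) = 02bd

2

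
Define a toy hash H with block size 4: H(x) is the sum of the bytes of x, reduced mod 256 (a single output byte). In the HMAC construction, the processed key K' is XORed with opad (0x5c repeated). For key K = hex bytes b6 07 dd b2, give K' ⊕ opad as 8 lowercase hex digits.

ea5b81ee

Key hex bytes b6 07 dd b2 is exactly B = 4 bytes: K' = b6 07 dd b2.
XOR each byte with 0x5c: b6⊕5c=ea, 07⊕5c=5b, dd⊕5c=81, b2⊕5c=ee.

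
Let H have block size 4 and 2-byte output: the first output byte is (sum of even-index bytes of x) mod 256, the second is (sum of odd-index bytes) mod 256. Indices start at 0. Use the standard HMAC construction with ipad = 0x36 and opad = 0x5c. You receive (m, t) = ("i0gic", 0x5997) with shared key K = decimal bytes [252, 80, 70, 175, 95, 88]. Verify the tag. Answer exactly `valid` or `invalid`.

Key decimal bytes [252, 80, 70, 175, 95, 88] = fc 50 46 af 5f 58 is 6 bytes > B = 4, so hash it first: H(key) = a1 57, then zero-pad to 4 bytes: K' = a1 57 00 00.
K' ⊕ ipad = 97 61 36 36; K' ⊕ opad = fd 0b 5c 5c.
Inner hash: even-index sum = 512 mod 256 = 0; odd-index sum = 304 mod 256 = 48 → 00 30.
Outer hash (recomputed tag): even-index sum = 345 mod 256 = 89; odd-index sum = 151 mod 256 = 151 → 59 97.
Recomputed tag = 5997; claimed = 5997 → match.

valid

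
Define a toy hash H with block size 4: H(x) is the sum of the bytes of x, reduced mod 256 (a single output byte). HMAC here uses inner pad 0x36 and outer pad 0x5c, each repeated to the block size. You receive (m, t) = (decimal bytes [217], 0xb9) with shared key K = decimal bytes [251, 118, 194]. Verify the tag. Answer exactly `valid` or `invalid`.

Key decimal bytes [251, 118, 194] = fb 76 c2 is 3 bytes ≤ B = 4; zero-pad to 4 bytes: K' = fb 76 c2 00.
K' ⊕ ipad = cd 40 f4 36; K' ⊕ opad = a7 2a 9e 5c.
Inner hash: sum = 205+64+244+54+217 = 784; mod 256 = 16 → 10.
Outer hash (recomputed tag): sum = 167+42+158+92+16 = 475; mod 256 = 219 → db.
Recomputed tag = db; claimed = b9 → mismatch.

invalid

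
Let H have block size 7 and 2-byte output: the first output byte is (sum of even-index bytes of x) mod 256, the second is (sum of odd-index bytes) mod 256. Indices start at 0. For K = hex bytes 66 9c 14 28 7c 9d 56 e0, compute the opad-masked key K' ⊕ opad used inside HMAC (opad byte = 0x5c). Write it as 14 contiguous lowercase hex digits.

Key hex bytes 66 9c 14 28 7c 9d 56 e0 is 8 bytes > B = 7, so hash it first: H(key) = 4c 41, then zero-pad to 7 bytes: K' = 4c 41 00 00 00 00 00.
XOR each byte with 0x5c: 4c⊕5c=10, 41⊕5c=1d, 00⊕5c=5c, 00⊕5c=5c, 00⊕5c=5c, 00⊕5c=5c, 00⊕5c=5c.

101d5c5c5c5c5c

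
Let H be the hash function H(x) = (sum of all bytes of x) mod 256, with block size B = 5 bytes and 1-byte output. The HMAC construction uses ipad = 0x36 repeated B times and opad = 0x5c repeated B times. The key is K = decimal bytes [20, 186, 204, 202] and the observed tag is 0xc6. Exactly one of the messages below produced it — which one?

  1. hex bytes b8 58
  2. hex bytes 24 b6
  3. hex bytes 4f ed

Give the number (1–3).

3

Key decimal bytes [20, 186, 204, 202] = 14 ba cc ca is 4 bytes ≤ B = 5; zero-pad to 5 bytes: K' = 14 ba cc ca 00.
K' ⊕ ipad = 22 8c fa fc 36; K' ⊕ opad = 48 e6 90 96 5c.
m1: inner = H(22 8c fa fc 36 b8 58) = ea; tag = H(48 e6 90 96 5c ea) = 9a
m2: inner = H(22 8c fa fc 36 24 b6) = b4; tag = H(48 e6 90 96 5c b4) = 64
m3: inner = H(22 8c fa fc 36 4f ed) = 16; tag = H(48 e6 90 96 5c 16) = c6 ← matches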